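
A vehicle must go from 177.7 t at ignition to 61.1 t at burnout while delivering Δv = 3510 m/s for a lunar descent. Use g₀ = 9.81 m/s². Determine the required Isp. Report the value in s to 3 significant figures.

ln(m₀/m_f) = ln(177700/61100) = ln(2.908) = 1.0676.
v_e = Δv / ln(m₀/m_f) = 3510 / 1.0676 = 3287.8 m/s.
Isp = v_e / g₀ = 3287.8 / 9.81 = 335.1 s.

Isp ≈ 335 s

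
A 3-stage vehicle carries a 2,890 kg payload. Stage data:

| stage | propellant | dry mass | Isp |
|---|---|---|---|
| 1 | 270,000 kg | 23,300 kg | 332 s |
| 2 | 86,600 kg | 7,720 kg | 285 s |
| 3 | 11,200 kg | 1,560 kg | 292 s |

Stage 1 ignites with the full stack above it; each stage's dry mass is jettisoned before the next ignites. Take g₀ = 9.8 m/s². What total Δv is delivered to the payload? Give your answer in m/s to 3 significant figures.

Ignition mass of stage 1 = 270,000+23,300 + 86,600+7,720 + 11,200+1,560 + 2,890 = 403,270 kg.
Stage 1: m₀ = 403,270 kg, m_f = 403,270 − 270,000 = 133,270 kg; Δv = 332×9.8×ln(3.026) = 3253.6×1.1072 ≈ 3602 m/s.
Stage 2: m₀ = 109,970 kg, m_f = 109,970 − 86,600 = 23,370 kg; Δv = 285×9.8×ln(4.706) = 2793.0×1.5488 ≈ 4326 m/s.
Stage 3: m₀ = 15,650 kg, m_f = 15,650 − 11,200 = 4,450 kg; Δv = 292×9.8×ln(3.517) = 2861.6×1.2576 ≈ 3599 m/s.
Total Δv = 3602 + 4326 + 3599 = 11527 m/s.

Δv ≈ 11500 m/s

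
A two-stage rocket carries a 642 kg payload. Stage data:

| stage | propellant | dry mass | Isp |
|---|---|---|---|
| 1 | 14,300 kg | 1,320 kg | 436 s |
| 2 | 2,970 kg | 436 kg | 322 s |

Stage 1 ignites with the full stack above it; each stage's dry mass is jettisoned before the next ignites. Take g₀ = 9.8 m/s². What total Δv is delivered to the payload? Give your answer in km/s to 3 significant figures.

Ignition mass of stage 1 = 14,300+1,320 + 2,970+436 + 642 = 19,668 kg.
Stage 1: m₀ = 19,668 kg, m_f = 19,668 − 14,300 = 5,368 kg; Δv = 436×9.8×ln(3.664) = 4272.8×1.2985 ≈ 5548 m/s.
Stage 2: m₀ = 4,048 kg, m_f = 4,048 − 2,970 = 1,078 kg; Δv = 322×9.8×ln(3.755) = 3155.6×1.3231 ≈ 4175 m/s.
Total Δv = 5548 + 4175 = 9723 m/s.

Δv ≈ 9.72 km/s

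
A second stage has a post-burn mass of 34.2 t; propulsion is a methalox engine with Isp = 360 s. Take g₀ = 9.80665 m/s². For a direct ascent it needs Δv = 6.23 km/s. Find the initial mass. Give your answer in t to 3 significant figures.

v_e = Isp · g₀ = 360 × 9.80665 = 3530.4 m/s.
Using Δv = v_e ln(m₀/m_f): m₀/m_f = exp(Δv / v_e) = exp(6230 / 3530.4) = exp(1.7647) = 5.8397.
m₀ = m_f × 5.8397 = 34.2 × 5.8397 = 199.718 t.

initial mass ≈ 200 t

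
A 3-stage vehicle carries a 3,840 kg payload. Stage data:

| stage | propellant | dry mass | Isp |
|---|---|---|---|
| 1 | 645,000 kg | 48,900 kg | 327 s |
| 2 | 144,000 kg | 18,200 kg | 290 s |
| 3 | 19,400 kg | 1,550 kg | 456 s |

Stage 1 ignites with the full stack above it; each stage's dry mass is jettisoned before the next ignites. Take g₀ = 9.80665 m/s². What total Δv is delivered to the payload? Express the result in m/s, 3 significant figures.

Ignition mass of stage 1 = 645,000+48,900 + 144,000+18,200 + 19,400+1,550 + 3,840 = 880,890 kg.
Stage 1: m₀ = 880,890 kg, m_f = 880,890 − 645,000 = 235,890 kg; Δv = 327×9.80665×ln(3.734) = 3206.8×1.3176 ≈ 4225 m/s.
Stage 2: m₀ = 186,990 kg, m_f = 186,990 − 144,000 = 42,990 kg; Δv = 290×9.80665×ln(4.35) = 2843.9×1.4701 ≈ 4181 m/s.
Stage 3: m₀ = 24,790 kg, m_f = 24,790 − 19,400 = 5,390 kg; Δv = 456×9.80665×ln(4.599) = 4471.8×1.5259 ≈ 6824 m/s.
Total Δv = 4225 + 4181 + 6824 = 15230 m/s.

Δv ≈ 15200 m/s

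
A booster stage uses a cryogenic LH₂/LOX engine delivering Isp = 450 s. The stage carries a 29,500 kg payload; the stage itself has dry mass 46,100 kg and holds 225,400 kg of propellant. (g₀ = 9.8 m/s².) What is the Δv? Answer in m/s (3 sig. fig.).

Δv ≈ 6090 m/s

v_e = Isp · g₀ = 450 × 9.8 = 4410.0 m/s.
m₀ = payload + dry + propellant = 29,500 + 46,100 + 225,400 = 301,000 kg.
m_f = payload + dry = 29,500 + 46,100 = 75,600 kg.
Rocket equation: Δv = v_e · ln(m₀/m_f) = 4410.0 × ln(3.981) = 4410.0 × 1.3817 ≈ 6093.1 m/s.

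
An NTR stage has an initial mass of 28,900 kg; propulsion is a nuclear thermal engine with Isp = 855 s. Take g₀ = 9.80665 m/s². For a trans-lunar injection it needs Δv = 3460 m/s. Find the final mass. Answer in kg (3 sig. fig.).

v_e = Isp · g₀ = 855 × 9.80665 = 8384.7 m/s.
Rocket equation: m₀/m_f = exp(Δv / v_e) = exp(3460 / 8384.7) = exp(0.4127) = 1.5108.
m_f = m₀ / 1.5108 = 28,900 / 1.5108 = 19,128.9 kg.

final mass ≈ 19100 kg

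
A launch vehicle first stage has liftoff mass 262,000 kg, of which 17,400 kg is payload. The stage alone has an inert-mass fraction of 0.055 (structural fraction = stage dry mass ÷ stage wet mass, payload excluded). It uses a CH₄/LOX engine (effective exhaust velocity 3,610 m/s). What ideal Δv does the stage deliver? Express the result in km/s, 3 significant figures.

Stage wet mass = m₀ − payload = 262,000 − 17,400 = 244,600 kg.
Stage dry mass = ε × stage wet mass = 0.055 × 244,600 = 13,453 kg.
Burnout mass m_f = stage dry + payload = 13,453 + 17,400 = 30,853 kg.
By the Tsiolkovsky rocket equation, Δv = v_e · ln(262,000/30,853) = 3610.0 × ln(8.492) = 3610.0 × 2.1391 ≈ 7722 m/s.

Δv ≈ 7.72 km/s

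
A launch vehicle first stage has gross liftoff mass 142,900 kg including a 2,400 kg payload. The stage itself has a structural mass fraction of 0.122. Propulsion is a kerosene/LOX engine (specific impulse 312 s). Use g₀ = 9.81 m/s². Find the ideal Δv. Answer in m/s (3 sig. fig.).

Δv ≈ 6090 m/s

Stage wet mass = m₀ − payload = 142,900 − 2,400 = 140,500 kg.
Stage dry mass = ε × stage wet mass = 0.122 × 140,500 = 17,141 kg.
Burnout mass m_f = stage dry + payload = 17,141 + 2,400 = 19,541 kg.
v_e = Isp · g₀ = 312 × 9.81 = 3060.7 m/s.
By the Tsiolkovsky rocket equation, Δv = v_e · ln(142,900/19,541) = 3060.7 × ln(7.313) = 3060.7 × 1.9896 ≈ 6090 m/s.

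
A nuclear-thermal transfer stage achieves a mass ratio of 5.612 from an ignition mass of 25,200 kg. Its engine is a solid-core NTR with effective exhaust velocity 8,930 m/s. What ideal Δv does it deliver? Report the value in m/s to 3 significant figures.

Δv = v_e · ln(5.612) = 8930.0 × 1.7249 ≈ 15403.4 m/s.

Δv ≈ 15400 m/s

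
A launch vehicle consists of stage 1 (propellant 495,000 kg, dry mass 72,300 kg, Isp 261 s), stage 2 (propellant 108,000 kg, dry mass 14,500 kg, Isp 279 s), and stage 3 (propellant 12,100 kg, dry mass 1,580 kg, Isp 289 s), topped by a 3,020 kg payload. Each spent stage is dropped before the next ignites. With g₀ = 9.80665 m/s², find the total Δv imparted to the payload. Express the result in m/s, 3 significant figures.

Δv ≈ 10800 m/s

Ignition mass of stage 1 = 495,000+72,300 + 108,000+14,500 + 12,100+1,580 + 3,020 = 706,500 kg.
Stage 1: m₀ = 706,500 kg, m_f = 706,500 − 495,000 = 211,500 kg; Δv = 261×9.80665×ln(3.34) = 2559.5×1.2061 ≈ 3087 m/s.
Stage 2: m₀ = 139,200 kg, m_f = 139,200 − 108,000 = 31,200 kg; Δv = 279×9.80665×ln(4.462) = 2736.1×1.4955 ≈ 4092 m/s.
Stage 3: m₀ = 16,700 kg, m_f = 16,700 − 12,100 = 4,600 kg; Δv = 289×9.80665×ln(3.63) = 2834.1×1.2894 ≈ 3654 m/s.
Total Δv = 3087 + 4092 + 3654 = 10833 m/s.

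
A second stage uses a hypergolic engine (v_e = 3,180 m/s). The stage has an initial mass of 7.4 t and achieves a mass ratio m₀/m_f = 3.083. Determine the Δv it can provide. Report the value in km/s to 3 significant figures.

Δv ≈ 3.58 km/s

Δv = v_e · ln(3.083) = 3180.0 × 1.1259 ≈ 3580.4 m/s.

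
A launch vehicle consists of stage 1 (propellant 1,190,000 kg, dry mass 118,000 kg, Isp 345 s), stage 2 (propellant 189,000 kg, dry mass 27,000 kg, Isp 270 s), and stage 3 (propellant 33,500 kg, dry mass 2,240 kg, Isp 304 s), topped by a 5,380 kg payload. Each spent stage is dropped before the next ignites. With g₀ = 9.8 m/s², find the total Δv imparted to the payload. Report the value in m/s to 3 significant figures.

Ignition mass of stage 1 = 1,190,000+118,000 + 189,000+27,000 + 33,500+2,240 + 5,380 = 1,565,120 kg.
Stage 1: m₀ = 1,565,120 kg, m_f = 1,565,120 − 1,190,000 = 375,120 kg; Δv = 345×9.8×ln(4.172) = 3381.0×1.4285 ≈ 4830 m/s.
Stage 2: m₀ = 257,120 kg, m_f = 257,120 − 189,000 = 68,120 kg; Δv = 270×9.8×ln(3.775) = 2646.0×1.3283 ≈ 3515 m/s.
Stage 3: m₀ = 41,120 kg, m_f = 41,120 − 33,500 = 7,620 kg; Δv = 304×9.8×ln(5.396) = 2979.2×1.6857 ≈ 5022 m/s.
Total Δv = 4830 + 3515 + 5022 = 13367 m/s.

Δv ≈ 13400 m/s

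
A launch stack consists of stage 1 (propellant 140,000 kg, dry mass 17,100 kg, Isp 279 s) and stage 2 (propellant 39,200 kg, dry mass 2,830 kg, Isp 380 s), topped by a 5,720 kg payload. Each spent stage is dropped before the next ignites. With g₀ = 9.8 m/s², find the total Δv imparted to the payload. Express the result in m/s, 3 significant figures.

Ignition mass of stage 1 = 140,000+17,100 + 39,200+2,830 + 5,720 = 204,850 kg.
Stage 1: m₀ = 204,850 kg, m_f = 204,850 − 140,000 = 64,850 kg; Δv = 279×9.8×ln(3.159) = 2734.2×1.1502 ≈ 3145 m/s.
Stage 2: m₀ = 47,750 kg, m_f = 47,750 − 39,200 = 8,550 kg; Δv = 380×9.8×ln(5.585) = 3724.0×1.7200 ≈ 6405 m/s.
Total Δv = 3145 + 6405 = 9550 m/s.

Δv ≈ 9550 m/s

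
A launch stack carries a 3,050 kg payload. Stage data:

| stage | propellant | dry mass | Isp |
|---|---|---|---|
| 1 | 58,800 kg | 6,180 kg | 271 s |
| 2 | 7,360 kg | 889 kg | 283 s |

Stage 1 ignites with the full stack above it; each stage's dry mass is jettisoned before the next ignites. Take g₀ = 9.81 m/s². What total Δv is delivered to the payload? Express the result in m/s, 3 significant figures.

Δv ≈ 6840 m/s

Ignition mass of stage 1 = 58,800+6,180 + 7,360+889 + 3,050 = 76,279 kg.
Stage 1: m₀ = 76,279 kg, m_f = 76,279 − 58,800 = 17,479 kg; Δv = 271×9.81×ln(4.364) = 2658.5×1.4734 ≈ 3917 m/s.
Stage 2: m₀ = 11,299 kg, m_f = 11,299 − 7,360 = 3,939 kg; Δv = 283×9.81×ln(2.868) = 2776.2×1.0538 ≈ 2926 m/s.
Total Δv = 3917 + 2926 = 6843 m/s.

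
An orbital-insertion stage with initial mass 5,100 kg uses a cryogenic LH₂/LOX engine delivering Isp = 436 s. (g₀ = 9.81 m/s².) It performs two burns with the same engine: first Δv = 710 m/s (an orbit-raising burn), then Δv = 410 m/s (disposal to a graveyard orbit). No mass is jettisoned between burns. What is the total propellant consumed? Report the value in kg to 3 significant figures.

total propellant consumed ≈ 1170 kg

v_e = Isp · g₀ = 436 × 9.81 = 4277.2 m/s.
After the first burn: m = 5100 × exp(−710/4277.2) = 5100 × 0.84705 = 4,319.96 kg.
After the second burn: m = 4,319.96 × exp(−410/4277.2) = 4,319.96 × 0.90859 = 3,925.07 kg.
Total propellant = m₀ − m_final = 5100 − 3,925.07 = 1,174.93 kg.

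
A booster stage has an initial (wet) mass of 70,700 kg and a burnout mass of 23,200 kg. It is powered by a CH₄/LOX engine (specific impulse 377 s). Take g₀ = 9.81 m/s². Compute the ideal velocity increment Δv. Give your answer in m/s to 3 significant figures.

Δv ≈ 4120 m/s

v_e = Isp · g₀ = 377 × 9.81 = 3698.4 m/s.
Δv = v_e · ln(m₀/m_f) = 3698.4 × ln(3.047) = 3698.4 × 1.1143 ≈ 4121.1 m/s.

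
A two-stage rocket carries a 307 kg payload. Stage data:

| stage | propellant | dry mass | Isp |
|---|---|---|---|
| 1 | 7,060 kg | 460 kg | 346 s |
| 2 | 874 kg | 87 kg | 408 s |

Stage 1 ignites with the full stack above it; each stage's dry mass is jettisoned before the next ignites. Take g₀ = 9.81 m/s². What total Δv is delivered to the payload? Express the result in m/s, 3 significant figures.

Ignition mass of stage 1 = 7,060+460 + 874+87 + 307 = 8,788 kg.
Stage 1: m₀ = 8,788 kg, m_f = 8,788 − 7,060 = 1,728 kg; Δv = 346×9.81×ln(5.086) = 3394.3×1.6264 ≈ 5521 m/s.
Stage 2: m₀ = 1,268 kg, m_f = 1,268 − 874 = 394 kg; Δv = 408×9.81×ln(3.218) = 4002.5×1.1688 ≈ 4678 m/s.
Total Δv = 5521 + 4678 = 10199 m/s.

Δv ≈ 10200 m/s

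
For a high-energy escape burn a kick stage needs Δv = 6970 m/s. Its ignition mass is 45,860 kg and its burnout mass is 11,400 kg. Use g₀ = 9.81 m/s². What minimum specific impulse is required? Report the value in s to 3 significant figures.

Isp ≈ 510 s

ln(m₀/m_f) = ln(45860/11400) = ln(4.023) = 1.3920.
v_e = Δv / ln(m₀/m_f) = 6970 / 1.3920 = 5007.3 m/s.
Isp = v_e / g₀ = 5007.3 / 9.81 = 510.4 s.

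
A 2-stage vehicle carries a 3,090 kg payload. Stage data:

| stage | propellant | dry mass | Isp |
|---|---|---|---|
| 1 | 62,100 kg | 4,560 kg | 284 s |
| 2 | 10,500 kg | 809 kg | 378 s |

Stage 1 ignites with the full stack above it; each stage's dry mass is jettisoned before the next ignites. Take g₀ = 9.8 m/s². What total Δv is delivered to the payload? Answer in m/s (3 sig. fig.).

Ignition mass of stage 1 = 62,100+4,560 + 10,500+809 + 3,090 = 81,059 kg.
Stage 1: m₀ = 81,059 kg, m_f = 81,059 − 62,100 = 18,959 kg; Δv = 284×9.8×ln(4.275) = 2783.2×1.4529 ≈ 4044 m/s.
Stage 2: m₀ = 14,399 kg, m_f = 14,399 − 10,500 = 3,899 kg; Δv = 378×9.8×ln(3.693) = 3704.4×1.3064 ≈ 4840 m/s.
Total Δv = 4044 + 4840 = 8884 m/s.

Δv ≈ 8880 m/s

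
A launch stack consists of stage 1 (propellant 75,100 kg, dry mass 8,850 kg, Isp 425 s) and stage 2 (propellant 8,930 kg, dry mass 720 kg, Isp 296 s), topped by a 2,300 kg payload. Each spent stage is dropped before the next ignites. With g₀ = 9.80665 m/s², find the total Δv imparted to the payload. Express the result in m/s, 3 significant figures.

Δv ≈ 10400 m/s

Ignition mass of stage 1 = 75,100+8,850 + 8,930+720 + 2,300 = 95,900 kg.
Stage 1: m₀ = 95,900 kg, m_f = 95,900 − 75,100 = 20,800 kg; Δv = 425×9.80665×ln(4.611) = 4167.8×1.5284 ≈ 6370 m/s.
Stage 2: m₀ = 11,950 kg, m_f = 11,950 − 8,930 = 3,020 kg; Δv = 296×9.80665×ln(3.957) = 2902.8×1.3755 ≈ 3993 m/s.
Total Δv = 6370 + 3993 = 10363 m/s.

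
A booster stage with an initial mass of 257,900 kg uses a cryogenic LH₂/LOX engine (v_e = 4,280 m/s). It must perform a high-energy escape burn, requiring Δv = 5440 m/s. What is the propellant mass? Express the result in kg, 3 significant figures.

propellant mass ≈ 186000 kg

By the Tsiolkovsky rocket equation, m₀/m_f = exp(Δv / v_e) = exp(5440 / 4280.0) = exp(1.2710) = 3.5645.
m_f = 257,900 / 3.5645 = 72,352.4 kg, so propellant = m₀ − m_f = 257,900 − 72,352.4 = 185,547.6 kg.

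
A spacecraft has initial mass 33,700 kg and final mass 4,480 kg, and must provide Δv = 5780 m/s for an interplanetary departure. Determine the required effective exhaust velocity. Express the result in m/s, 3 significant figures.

v_e ≈ 2860 m/s

ln(m₀/m_f) = ln(33700/4480) = ln(7.522) = 2.0179.
v_e = Δv / ln(m₀/m_f) = 5780 / 2.0179 = 2864.4 m/s.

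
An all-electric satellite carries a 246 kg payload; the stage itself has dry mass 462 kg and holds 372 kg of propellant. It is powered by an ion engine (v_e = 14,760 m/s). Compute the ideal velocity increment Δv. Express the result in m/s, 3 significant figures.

Δv ≈ 6230 m/s

m₀ = payload + dry + propellant = 246 + 462 + 372 = 1,080 kg.
m_f = payload + dry = 246 + 462 = 708 kg.
Δv = v_e · ln(m₀/m_f) = 14760.0 × ln(1.525) = 14760.0 × 0.4223 ≈ 6232.7 m/s.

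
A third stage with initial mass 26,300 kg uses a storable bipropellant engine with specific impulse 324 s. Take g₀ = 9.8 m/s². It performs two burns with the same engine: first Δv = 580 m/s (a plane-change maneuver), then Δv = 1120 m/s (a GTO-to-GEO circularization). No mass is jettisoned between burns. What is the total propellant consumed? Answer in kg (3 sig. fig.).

v_e = Isp · g₀ = 324 × 9.8 = 3175.2 m/s.
After the first burn: m = 26300 × exp(−580/3175.2) = 26300 × 0.83305 = 21,909.2 kg.
After the second burn: m = 21,909.2 × exp(−1120/3175.2) = 21,909.2 × 0.70276 = 15,396.9 kg.
Total propellant = m₀ − m_final = 26300 − 15,396.9 = 10,903.1 kg.

total propellant consumed ≈ 10900 kg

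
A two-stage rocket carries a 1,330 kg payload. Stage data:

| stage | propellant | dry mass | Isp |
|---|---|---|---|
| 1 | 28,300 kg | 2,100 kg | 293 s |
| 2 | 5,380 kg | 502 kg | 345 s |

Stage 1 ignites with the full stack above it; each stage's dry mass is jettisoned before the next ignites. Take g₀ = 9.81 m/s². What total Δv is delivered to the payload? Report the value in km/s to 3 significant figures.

Δv ≈ 8.65 km/s

Ignition mass of stage 1 = 28,300+2,100 + 5,380+502 + 1,330 = 37,612 kg.
Stage 1: m₀ = 37,612 kg, m_f = 37,612 − 28,300 = 9,312 kg; Δv = 293×9.81×ln(4.039) = 2874.3×1.3960 ≈ 4013 m/s.
Stage 2: m₀ = 7,212 kg, m_f = 7,212 − 5,380 = 1,832 kg; Δv = 345×9.81×ln(3.937) = 3384.5×1.3703 ≈ 4638 m/s.
Total Δv = 4013 + 4638 = 8651 m/s.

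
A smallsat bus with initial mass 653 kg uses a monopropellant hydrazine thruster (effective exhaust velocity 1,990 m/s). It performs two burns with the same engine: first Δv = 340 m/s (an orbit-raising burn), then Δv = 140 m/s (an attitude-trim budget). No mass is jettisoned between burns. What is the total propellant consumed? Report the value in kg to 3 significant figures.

total propellant consumed ≈ 140 kg

After the first burn: m = 653 × exp(−340/1990.0) = 653 × 0.84294 = 550.44 kg.
After the second burn: m = 550.44 × exp(−140/1990.0) = 550.44 × 0.93207 = 513.049 kg.
Total propellant = m₀ − m_final = 653 − 513.049 = 139.951 kg.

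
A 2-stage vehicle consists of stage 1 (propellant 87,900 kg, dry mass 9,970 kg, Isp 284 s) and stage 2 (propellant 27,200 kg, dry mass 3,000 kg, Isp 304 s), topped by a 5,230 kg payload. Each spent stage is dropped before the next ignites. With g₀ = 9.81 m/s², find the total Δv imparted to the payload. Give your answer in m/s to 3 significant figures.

Δv ≈ 7350 m/s

Ignition mass of stage 1 = 87,900+9,970 + 27,200+3,000 + 5,230 = 133,300 kg.
Stage 1: m₀ = 133,300 kg, m_f = 133,300 − 87,900 = 45,400 kg; Δv = 284×9.81×ln(2.936) = 2786.0×1.0771 ≈ 3001 m/s.
Stage 2: m₀ = 35,430 kg, m_f = 35,430 − 27,200 = 8,230 kg; Δv = 304×9.81×ln(4.305) = 2982.2×1.4598 ≈ 4353 m/s.
Total Δv = 3001 + 4353 = 7354 m/s.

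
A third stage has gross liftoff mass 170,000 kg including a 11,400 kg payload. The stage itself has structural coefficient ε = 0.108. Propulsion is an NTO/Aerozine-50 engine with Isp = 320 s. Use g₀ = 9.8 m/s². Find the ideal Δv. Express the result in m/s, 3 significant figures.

Stage wet mass = m₀ − payload = 170,000 − 11,400 = 158,600 kg.
Stage dry mass = ε × stage wet mass = 0.108 × 158,600 = 17,128.8 kg.
Burnout mass m_f = stage dry + payload = 17,128.8 + 11,400 = 28,528.8 kg.
v_e = Isp · g₀ = 320 × 9.8 = 3136.0 m/s.
Δv = v_e · ln(170,000/28,528.8) = 3136.0 × ln(5.959) = 3136.0 × 1.7849 ≈ 5597 m/s.

Δv ≈ 5600 m/s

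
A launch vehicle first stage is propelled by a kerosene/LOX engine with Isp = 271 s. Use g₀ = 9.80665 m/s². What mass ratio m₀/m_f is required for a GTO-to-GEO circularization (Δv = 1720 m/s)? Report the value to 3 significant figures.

v_e = Isp · g₀ = 271 × 9.80665 = 2657.6 m/s.
By the Tsiolkovsky rocket equation, m₀/m_f = exp(Δv / v_e) = exp(1720 / 2657.6) = exp(0.6472) = 1.9102.

mass ratio ≈ 1.91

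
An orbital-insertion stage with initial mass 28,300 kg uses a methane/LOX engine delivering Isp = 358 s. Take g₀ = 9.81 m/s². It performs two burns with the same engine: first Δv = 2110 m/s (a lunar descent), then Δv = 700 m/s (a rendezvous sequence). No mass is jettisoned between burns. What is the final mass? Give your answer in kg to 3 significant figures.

final mass ≈ 12700 kg

v_e = Isp · g₀ = 358 × 9.81 = 3512.0 m/s.
After the first burn: m = 28300 × exp(−2110/3512.0) = 28300 × 0.54837 = 15,518.9 kg.
After the second burn: m = 15,518.9 × exp(−700/3512.0) = 15,518.9 × 0.81929 = 12,714.5 kg.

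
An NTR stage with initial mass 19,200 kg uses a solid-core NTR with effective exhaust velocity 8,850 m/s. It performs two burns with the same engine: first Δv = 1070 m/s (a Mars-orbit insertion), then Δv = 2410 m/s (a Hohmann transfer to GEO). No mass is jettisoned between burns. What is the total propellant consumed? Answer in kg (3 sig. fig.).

After the first burn: m = 19200 × exp(−1070/8850.0) = 19200 × 0.88612 = 17,013.5 kg.
After the second burn: m = 17,013.5 × exp(−2410/8850.0) = 17,013.5 × 0.76161 = 12,957.7 kg.
Total propellant = m₀ − m_final = 19200 − 12,957.7 = 6,242.3 kg.

total propellant consumed ≈ 6240 kg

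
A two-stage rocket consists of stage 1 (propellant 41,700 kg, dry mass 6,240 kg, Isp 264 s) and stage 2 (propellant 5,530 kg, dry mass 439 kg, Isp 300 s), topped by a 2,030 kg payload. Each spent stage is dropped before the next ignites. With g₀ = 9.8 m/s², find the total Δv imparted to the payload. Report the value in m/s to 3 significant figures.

Ignition mass of stage 1 = 41,700+6,240 + 5,530+439 + 2,030 = 55,939 kg.
Stage 1: m₀ = 55,939 kg, m_f = 55,939 − 41,700 = 14,239 kg; Δv = 264×9.8×ln(3.929) = 2587.2×1.3683 ≈ 3540 m/s.
Stage 2: m₀ = 7,999 kg, m_f = 7,999 − 5,530 = 2,469 kg; Δv = 300×9.8×ln(3.24) = 2940.0×1.1755 ≈ 3456 m/s.
Total Δv = 3540 + 3456 = 6996 m/s.

Δv ≈ 7000 m/s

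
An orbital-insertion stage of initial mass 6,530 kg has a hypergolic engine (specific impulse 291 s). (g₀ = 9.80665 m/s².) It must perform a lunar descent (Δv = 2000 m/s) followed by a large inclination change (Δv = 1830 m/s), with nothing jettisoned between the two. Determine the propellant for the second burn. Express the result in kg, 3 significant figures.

propellant for the second burn ≈ 1530 kg

v_e = Isp · g₀ = 291 × 9.80665 = 2853.7 m/s.
After the first burn: m = 6530 × exp(−2000/2853.7) = 6530 × 0.49617 = 3,239.99 kg.
After the second burn: m = 3,239.99 × exp(−1830/2853.7) = 3,239.99 × 0.52663 = 1,706.28 kg.
Second-burn propellant = 3,239.99 − 1,706.28 = 1,533.71 kg.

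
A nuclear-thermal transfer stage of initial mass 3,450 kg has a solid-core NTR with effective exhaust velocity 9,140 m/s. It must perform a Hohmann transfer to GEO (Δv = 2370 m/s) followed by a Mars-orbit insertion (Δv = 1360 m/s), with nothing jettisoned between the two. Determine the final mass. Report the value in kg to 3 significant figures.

final mass ≈ 2290 kg

After the first burn: m = 3450 × exp(−2370/9140.0) = 3450 × 0.77159 = 2,661.99 kg.
After the second burn: m = 2,661.99 × exp(−1360/9140.0) = 2,661.99 × 0.86174 = 2,293.94 kg.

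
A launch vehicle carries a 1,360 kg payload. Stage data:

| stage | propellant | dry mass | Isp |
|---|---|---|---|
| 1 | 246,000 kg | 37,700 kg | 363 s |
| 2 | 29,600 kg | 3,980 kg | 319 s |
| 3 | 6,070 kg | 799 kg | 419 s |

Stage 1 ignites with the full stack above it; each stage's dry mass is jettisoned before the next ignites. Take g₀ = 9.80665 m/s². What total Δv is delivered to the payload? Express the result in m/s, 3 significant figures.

Δv ≈ 14400 m/s

Ignition mass of stage 1 = 246,000+37,700 + 29,600+3,980 + 6,070+799 + 1,360 = 325,509 kg.
Stage 1: m₀ = 325,509 kg, m_f = 325,509 − 246,000 = 79,509 kg; Δv = 363×9.80665×ln(4.094) = 3559.8×1.4095 ≈ 5018 m/s.
Stage 2: m₀ = 41,809 kg, m_f = 41,809 − 29,600 = 12,209 kg; Δv = 319×9.80665×ln(3.424) = 3128.3×1.2309 ≈ 3851 m/s.
Stage 3: m₀ = 8,229 kg, m_f = 8,229 − 6,070 = 2,159 kg; Δv = 419×9.80665×ln(3.811) = 4109.0×1.3380 ≈ 5498 m/s.
Total Δv = 5018 + 3851 + 5498 = 14367 m/s.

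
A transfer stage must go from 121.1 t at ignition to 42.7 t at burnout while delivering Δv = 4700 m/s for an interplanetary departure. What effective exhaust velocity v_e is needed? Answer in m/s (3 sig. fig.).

v_e ≈ 4510 m/s

ln(m₀/m_f) = ln(121100/42700) = ln(2.836) = 1.0424.
From the ideal rocket equation, v_e = Δv / ln(m₀/m_f) = 4700 / 1.0424 = 4508.7 m/s.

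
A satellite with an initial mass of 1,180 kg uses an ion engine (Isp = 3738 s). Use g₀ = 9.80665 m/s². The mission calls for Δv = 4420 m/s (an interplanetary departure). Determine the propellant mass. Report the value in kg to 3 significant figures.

v_e = Isp · g₀ = 3738 × 9.80665 = 36657.3 m/s.
m₀/m_f = exp(Δv / v_e) = exp(4420 / 36657.3) = exp(0.1206) = 1.1281.
m_f = 1,180 / 1.1281 = 1,046.01 kg, so propellant = m₀ − m_f = 1,180 − 1,046.01 = 133.99 kg.

propellant mass ≈ 134 kg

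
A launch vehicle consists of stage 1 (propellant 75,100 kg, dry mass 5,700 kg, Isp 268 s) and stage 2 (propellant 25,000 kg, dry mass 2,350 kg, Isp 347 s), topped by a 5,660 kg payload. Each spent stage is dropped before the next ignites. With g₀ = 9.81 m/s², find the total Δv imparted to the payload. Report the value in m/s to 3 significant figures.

Δv ≈ 7660 m/s

Ignition mass of stage 1 = 75,100+5,700 + 25,000+2,350 + 5,660 = 113,810 kg.
Stage 1: m₀ = 113,810 kg, m_f = 113,810 − 75,100 = 38,710 kg; Δv = 268×9.81×ln(2.94) = 2629.1×1.0784 ≈ 2835 m/s.
Stage 2: m₀ = 33,010 kg, m_f = 33,010 − 25,000 = 8,010 kg; Δv = 347×9.81×ln(4.121) = 3404.1×1.4161 ≈ 4821 m/s.
Total Δv = 2835 + 4821 = 7656 m/s.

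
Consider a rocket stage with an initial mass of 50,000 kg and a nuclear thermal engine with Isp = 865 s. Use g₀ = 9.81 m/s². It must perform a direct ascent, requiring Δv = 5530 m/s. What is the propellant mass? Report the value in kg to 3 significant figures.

v_e = Isp · g₀ = 865 × 9.81 = 8485.6 m/s.
By the Tsiolkovsky rocket equation, m₀/m_f = exp(Δv / v_e) = exp(5530 / 8485.6) = exp(0.6517) = 1.9188.
m_f = 50,000 / 1.9188 = 26,058 kg, so propellant = m₀ − m_f = 50,000 − 26,058 = 23,942 kg.

propellant mass ≈ 23900 kg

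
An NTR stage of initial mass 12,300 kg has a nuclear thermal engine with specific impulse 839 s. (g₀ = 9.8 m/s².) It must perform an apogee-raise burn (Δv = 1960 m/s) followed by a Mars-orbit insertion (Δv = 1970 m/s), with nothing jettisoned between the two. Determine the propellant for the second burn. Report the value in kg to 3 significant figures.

propellant for the second burn ≈ 2060 kg

v_e = Isp · g₀ = 839 × 9.8 = 8222.2 m/s.
After the first burn: m = 12300 × exp(−1960/8222.2) = 12300 × 0.78790 = 9,691.17 kg.
After the second burn: m = 9,691.17 × exp(−1970/8222.2) = 9,691.17 × 0.78695 = 7,626.47 kg.
Second-burn propellant = 9,691.17 − 7,626.47 = 2,064.7 kg.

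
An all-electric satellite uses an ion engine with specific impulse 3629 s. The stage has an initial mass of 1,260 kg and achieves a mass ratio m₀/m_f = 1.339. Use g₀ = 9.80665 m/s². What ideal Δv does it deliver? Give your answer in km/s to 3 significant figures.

Δv ≈ 10.4 km/s

v_e = Isp · g₀ = 3629 × 9.80665 = 35588.3 m/s.
Rocket equation: Δv = v_e · ln(1.339) = 35588.3 × 0.2919 ≈ 10389.1 m/s.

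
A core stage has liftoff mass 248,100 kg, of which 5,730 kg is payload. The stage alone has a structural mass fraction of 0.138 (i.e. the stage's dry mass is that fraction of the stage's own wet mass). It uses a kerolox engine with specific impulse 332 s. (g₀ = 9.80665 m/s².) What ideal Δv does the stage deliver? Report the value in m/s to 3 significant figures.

Stage wet mass = m₀ − payload = 248,100 − 5,730 = 242,370 kg.
Stage dry mass = ε × stage wet mass = 0.138 × 242,370 = 33,447.1 kg.
Burnout mass m_f = stage dry + payload = 33,447.1 + 5,730 = 39,177.1 kg.
v_e = Isp · g₀ = 332 × 9.80665 = 3255.8 m/s.
By the Tsiolkovsky rocket equation, Δv = v_e · ln(248,100/39,177.1) = 3255.8 × ln(6.333) = 3255.8 × 1.8457 ≈ 6009 m/s.

Δv ≈ 6010 m/s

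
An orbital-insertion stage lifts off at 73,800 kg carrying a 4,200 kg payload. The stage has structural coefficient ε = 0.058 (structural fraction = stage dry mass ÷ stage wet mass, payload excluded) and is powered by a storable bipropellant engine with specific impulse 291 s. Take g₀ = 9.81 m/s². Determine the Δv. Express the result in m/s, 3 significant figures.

Δv ≈ 6260 m/s

Stage wet mass = m₀ − payload = 73,800 − 4,200 = 69,600 kg.
Stage dry mass = ε × stage wet mass = 0.058 × 69,600 = 4,036.8 kg.
Burnout mass m_f = stage dry + payload = 4,036.8 + 4,200 = 8,236.8 kg.
v_e = Isp · g₀ = 291 × 9.81 = 2854.7 m/s.
From the ideal rocket equation, Δv = v_e · ln(73,800/8,236.8) = 2854.7 × ln(8.96) = 2854.7 × 2.1927 ≈ 6260 m/s.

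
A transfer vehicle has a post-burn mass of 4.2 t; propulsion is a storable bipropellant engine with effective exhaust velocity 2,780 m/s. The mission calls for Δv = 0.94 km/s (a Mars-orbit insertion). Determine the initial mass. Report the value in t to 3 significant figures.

m₀/m_f = exp(Δv / v_e) = exp(940 / 2780.0) = exp(0.3381) = 1.4023.
m₀ = m_f × 1.4023 = 4.2 × 1.4023 = 5.88966 t.

initial mass ≈ 5.89 t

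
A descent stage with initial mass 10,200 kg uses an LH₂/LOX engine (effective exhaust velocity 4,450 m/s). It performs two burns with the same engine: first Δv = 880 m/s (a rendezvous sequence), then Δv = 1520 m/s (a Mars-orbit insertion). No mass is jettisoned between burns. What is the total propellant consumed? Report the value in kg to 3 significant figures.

After the first burn: m = 10200 × exp(−880/4450.0) = 10200 × 0.82057 = 8,369.81 kg.
After the second burn: m = 8,369.81 × exp(−1520/4450.0) = 8,369.81 × 0.71065 = 5,948.01 kg.
Total propellant = m₀ − m_final = 10200 − 5,948.01 = 4,251.99 kg.

total propellant consumed ≈ 4250 kg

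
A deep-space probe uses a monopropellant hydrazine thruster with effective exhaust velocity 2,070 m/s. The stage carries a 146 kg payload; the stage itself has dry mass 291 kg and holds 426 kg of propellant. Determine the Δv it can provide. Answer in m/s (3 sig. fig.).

m₀ = payload + dry + propellant = 146 + 291 + 426 = 863 kg.
m_f = payload + dry = 146 + 291 = 437 kg.
Rocket equation: Δv = v_e · ln(m₀/m_f) = 2070.0 × ln(1.975) = 2070.0 × 0.6805 ≈ 1408.6 m/s.

Δv ≈ 1410 m/s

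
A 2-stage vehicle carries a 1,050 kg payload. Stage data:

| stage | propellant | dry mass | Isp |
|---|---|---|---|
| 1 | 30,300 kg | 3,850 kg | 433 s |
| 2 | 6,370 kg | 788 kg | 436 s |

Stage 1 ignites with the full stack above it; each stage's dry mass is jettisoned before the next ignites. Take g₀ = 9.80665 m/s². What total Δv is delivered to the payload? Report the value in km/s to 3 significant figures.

Δv ≈ 11.7 km/s

Ignition mass of stage 1 = 30,300+3,850 + 6,370+788 + 1,050 = 42,358 kg.
Stage 1: m₀ = 42,358 kg, m_f = 42,358 − 30,300 = 12,058 kg; Δv = 433×9.80665×ln(3.513) = 4246.3×1.2564 ≈ 5335 m/s.
Stage 2: m₀ = 8,208 kg, m_f = 8,208 − 6,370 = 1,838 kg; Δv = 436×9.80665×ln(4.466) = 4275.7×1.4964 ≈ 6398 m/s.
Total Δv = 5335 + 6398 = 11733 m/s.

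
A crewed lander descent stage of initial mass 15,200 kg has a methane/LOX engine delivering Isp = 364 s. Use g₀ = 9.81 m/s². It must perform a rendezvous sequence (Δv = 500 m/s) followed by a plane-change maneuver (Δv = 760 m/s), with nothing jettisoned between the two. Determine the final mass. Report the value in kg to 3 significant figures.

v_e = Isp · g₀ = 364 × 9.81 = 3570.8 m/s.
After the first burn: m = 15200 × exp(−500/3570.8) = 15200 × 0.86934 = 13,214 kg.
After the second burn: m = 13,214 × exp(−760/3570.8) = 13,214 × 0.80829 = 10,680.7 kg.

final mass ≈ 10700 kg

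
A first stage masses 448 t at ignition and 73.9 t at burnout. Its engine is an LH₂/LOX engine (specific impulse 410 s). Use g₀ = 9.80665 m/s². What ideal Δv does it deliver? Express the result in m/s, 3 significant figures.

v_e = Isp · g₀ = 410 × 9.80665 = 4020.7 m/s.
Rocket equation: Δv = v_e · ln(m₀/m_f) = 4020.7 × ln(6.062) = 4020.7 × 1.8021 ≈ 7245.7 m/s.

Δv ≈ 7250 m/s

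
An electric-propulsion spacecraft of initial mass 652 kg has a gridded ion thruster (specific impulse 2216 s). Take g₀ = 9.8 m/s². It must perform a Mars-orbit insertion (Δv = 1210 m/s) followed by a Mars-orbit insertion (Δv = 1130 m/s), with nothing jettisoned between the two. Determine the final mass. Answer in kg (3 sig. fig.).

final mass ≈ 585 kg

v_e = Isp · g₀ = 2216 × 9.8 = 21716.8 m/s.
After the first burn: m = 652 × exp(−1210/21716.8) = 652 × 0.94581 = 616.668 kg.
After the second burn: m = 616.668 × exp(−1130/21716.8) = 616.668 × 0.94930 = 585.403 kg.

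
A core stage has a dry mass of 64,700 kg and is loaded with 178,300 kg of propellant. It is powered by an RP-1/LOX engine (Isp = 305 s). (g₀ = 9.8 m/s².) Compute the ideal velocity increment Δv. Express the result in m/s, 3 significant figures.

v_e = Isp · g₀ = 305 × 9.8 = 2989.0 m/s.
m₀ = m_dry + m_prop = 64,700 + 178,300 = 243,000 kg.
Δv = v_e · ln(m₀/m_f) = 2989.0 × ln(3.756) = 2989.0 × 1.3233 ≈ 3955.3 m/s.

Δv ≈ 3960 m/s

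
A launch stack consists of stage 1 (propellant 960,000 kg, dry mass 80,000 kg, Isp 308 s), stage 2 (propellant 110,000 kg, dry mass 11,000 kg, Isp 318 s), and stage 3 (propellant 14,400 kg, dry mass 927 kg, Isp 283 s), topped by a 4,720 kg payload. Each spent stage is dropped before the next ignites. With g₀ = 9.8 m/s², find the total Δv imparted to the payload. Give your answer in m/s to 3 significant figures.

Δv ≈ 13300 m/s

Ignition mass of stage 1 = 960,000+80,000 + 110,000+11,000 + 14,400+927 + 4,720 = 1,181,047 kg.
Stage 1: m₀ = 1,181,047 kg, m_f = 1,181,047 − 960,000 = 221,047 kg; Δv = 308×9.8×ln(5.343) = 3018.4×1.6758 ≈ 5058 m/s.
Stage 2: m₀ = 141,047 kg, m_f = 141,047 − 110,000 = 31,047 kg; Δv = 318×9.8×ln(4.543) = 3116.4×1.5136 ≈ 4717 m/s.
Stage 3: m₀ = 20,047 kg, m_f = 20,047 − 14,400 = 5,647 kg; Δv = 283×9.8×ln(3.55) = 2773.4×1.2670 ≈ 3514 m/s.
Total Δv = 5058 + 4717 + 3514 = 13289 m/s.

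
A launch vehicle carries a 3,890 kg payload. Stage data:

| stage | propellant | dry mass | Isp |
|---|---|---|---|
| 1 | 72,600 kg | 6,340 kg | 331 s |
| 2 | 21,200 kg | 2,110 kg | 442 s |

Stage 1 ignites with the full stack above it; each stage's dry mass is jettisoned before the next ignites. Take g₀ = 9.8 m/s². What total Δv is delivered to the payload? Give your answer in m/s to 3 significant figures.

Δv ≈ 10300 m/s

Ignition mass of stage 1 = 72,600+6,340 + 21,200+2,110 + 3,890 = 106,140 kg.
Stage 1: m₀ = 106,140 kg, m_f = 106,140 − 72,600 = 33,540 kg; Δv = 331×9.8×ln(3.165) = 3243.8×1.1520 ≈ 3737 m/s.
Stage 2: m₀ = 27,200 kg, m_f = 27,200 − 21,200 = 6,000 kg; Δv = 442×9.8×ln(4.533) = 4331.6×1.5115 ≈ 6547 m/s.
Total Δv = 3737 + 6547 = 10284 m/s.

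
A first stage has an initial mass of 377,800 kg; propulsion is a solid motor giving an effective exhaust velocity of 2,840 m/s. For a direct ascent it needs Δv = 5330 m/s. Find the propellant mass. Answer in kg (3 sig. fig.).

m₀/m_f = exp(Δv / v_e) = exp(5330 / 2840.0) = exp(1.8768) = 6.5323.
m_f = 377,800 / 6.5323 = 57,835.7 kg, so propellant = m₀ − m_f = 377,800 − 57,835.7 = 319,964.3 kg.

propellant mass ≈ 320000 kg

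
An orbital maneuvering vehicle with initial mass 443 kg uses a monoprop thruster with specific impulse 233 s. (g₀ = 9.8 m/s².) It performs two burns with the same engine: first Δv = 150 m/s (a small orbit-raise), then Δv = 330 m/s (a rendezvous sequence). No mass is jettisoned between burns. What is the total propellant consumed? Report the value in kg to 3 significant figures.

v_e = Isp · g₀ = 233 × 9.8 = 2283.4 m/s.
After the first burn: m = 443 × exp(−150/2283.4) = 443 × 0.93642 = 414.834 kg.
After the second burn: m = 414.834 × exp(−330/2283.4) = 414.834 × 0.86544 = 359.014 kg.
Total propellant = m₀ − m_final = 443 − 359.014 = 83.986 kg.

total propellant consumed ≈ 84.0 kg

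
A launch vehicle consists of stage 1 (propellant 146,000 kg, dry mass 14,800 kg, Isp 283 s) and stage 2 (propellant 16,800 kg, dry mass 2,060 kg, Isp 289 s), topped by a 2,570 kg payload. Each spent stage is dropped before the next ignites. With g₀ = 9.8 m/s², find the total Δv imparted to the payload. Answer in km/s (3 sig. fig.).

Ignition mass of stage 1 = 146,000+14,800 + 16,800+2,060 + 2,570 = 182,230 kg.
Stage 1: m₀ = 182,230 kg, m_f = 182,230 − 146,000 = 36,230 kg; Δv = 283×9.8×ln(5.03) = 2773.4×1.6154 ≈ 4480 m/s.
Stage 2: m₀ = 21,430 kg, m_f = 21,430 − 16,800 = 4,630 kg; Δv = 289×9.8×ln(4.629) = 2832.2×1.5322 ≈ 4340 m/s.
Total Δv = 4480 + 4340 = 8820 m/s.

Δv ≈ 8.82 km/s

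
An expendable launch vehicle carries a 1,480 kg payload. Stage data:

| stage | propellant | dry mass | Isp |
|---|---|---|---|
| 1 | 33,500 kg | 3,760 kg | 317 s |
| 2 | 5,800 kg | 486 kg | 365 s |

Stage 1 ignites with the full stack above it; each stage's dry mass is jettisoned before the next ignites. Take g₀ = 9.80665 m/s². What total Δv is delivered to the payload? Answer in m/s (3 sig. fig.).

Δv ≈ 9150 m/s

Ignition mass of stage 1 = 33,500+3,760 + 5,800+486 + 1,480 = 45,026 kg.
Stage 1: m₀ = 45,026 kg, m_f = 45,026 − 33,500 = 11,526 kg; Δv = 317×9.80665×ln(3.906) = 3108.7×1.3626 ≈ 4236 m/s.
Stage 2: m₀ = 7,766 kg, m_f = 7,766 − 5,800 = 1,966 kg; Δv = 365×9.80665×ln(3.95) = 3579.4×1.3738 ≈ 4917 m/s.
Total Δv = 4236 + 4917 = 9153 m/s.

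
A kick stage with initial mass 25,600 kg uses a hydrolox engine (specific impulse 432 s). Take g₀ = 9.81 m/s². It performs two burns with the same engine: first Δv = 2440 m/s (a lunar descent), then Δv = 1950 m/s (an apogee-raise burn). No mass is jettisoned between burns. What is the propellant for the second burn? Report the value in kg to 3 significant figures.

propellant for the second burn ≈ 5310 kg

v_e = Isp · g₀ = 432 × 9.81 = 4237.9 m/s.
After the first burn: m = 25600 × exp(−2440/4237.9) = 25600 × 0.56228 = 14,394.4 kg.
After the second burn: m = 14,394.4 × exp(−1950/4237.9) = 14,394.4 × 0.63120 = 9,085.75 kg.
Second-burn propellant = 14,394.4 − 9,085.75 = 5,308.65 kg.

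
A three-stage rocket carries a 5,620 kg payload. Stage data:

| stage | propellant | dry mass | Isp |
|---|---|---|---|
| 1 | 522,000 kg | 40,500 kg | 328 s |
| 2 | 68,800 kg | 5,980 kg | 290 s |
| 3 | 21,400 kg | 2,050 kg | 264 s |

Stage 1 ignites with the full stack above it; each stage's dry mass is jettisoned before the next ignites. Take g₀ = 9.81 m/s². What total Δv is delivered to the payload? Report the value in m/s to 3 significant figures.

Δv ≈ 11500 m/s

Ignition mass of stage 1 = 522,000+40,500 + 68,800+5,980 + 21,400+2,050 + 5,620 = 666,350 kg.
Stage 1: m₀ = 666,350 kg, m_f = 666,350 − 522,000 = 144,350 kg; Δv = 328×9.81×ln(4.616) = 3217.7×1.5296 ≈ 4922 m/s.
Stage 2: m₀ = 103,850 kg, m_f = 103,850 − 68,800 = 35,050 kg; Δv = 290×9.81×ln(2.963) = 2844.9×1.0862 ≈ 3090 m/s.
Stage 3: m₀ = 29,070 kg, m_f = 29,070 − 21,400 = 7,670 kg; Δv = 264×9.81×ln(3.79) = 2589.8×1.3324 ≈ 3451 m/s.
Total Δv = 4922 + 3090 + 3451 = 11463 m/s.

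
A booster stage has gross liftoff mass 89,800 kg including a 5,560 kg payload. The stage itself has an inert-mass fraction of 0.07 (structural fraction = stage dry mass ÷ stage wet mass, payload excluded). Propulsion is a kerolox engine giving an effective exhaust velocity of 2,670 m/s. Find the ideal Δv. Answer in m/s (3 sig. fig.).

Stage wet mass = m₀ − payload = 89,800 − 5,560 = 84,240 kg.
Stage dry mass = ε × stage wet mass = 0.07 × 84,240 = 5,896.8 kg.
Burnout mass m_f = stage dry + payload = 5,896.8 + 5,560 = 11,456.8 kg.
From the ideal rocket equation, Δv = v_e · ln(89,800/11,456.8) = 2670.0 × ln(7.838) = 2670.0 × 2.0590 ≈ 5498 m/s.

Δv ≈ 5500 m/s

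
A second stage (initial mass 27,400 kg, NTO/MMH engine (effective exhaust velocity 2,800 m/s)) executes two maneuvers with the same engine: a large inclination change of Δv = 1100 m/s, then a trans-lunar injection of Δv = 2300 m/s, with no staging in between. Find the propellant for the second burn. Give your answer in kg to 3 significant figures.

After the first burn: m = 27400 × exp(−1100/2800.0) = 27400 × 0.67513 = 18,498.6 kg.
After the second burn: m = 18,498.6 × exp(−2300/2800.0) = 18,498.6 × 0.43980 = 8,135.68 kg.
Second-burn propellant = 18,498.6 − 8,135.68 = 10,362.92 kg.

propellant for the second burn ≈ 10400 kg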